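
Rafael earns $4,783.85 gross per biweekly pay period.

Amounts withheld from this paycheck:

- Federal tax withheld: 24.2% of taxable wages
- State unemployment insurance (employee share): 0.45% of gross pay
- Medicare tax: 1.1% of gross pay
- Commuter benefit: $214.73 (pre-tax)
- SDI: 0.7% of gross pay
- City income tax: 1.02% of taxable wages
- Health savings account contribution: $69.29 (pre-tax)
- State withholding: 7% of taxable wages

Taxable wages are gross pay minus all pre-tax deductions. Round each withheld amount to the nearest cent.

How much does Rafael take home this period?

Health savings account contribution: $69.29
Commuter benefit: $214.73
Pre-tax total = $69.29 + $214.73 = $284.02
Taxable wages = $4,783.85 − $284.02 = $4,499.83
City income tax: $4,499.83 × 0.0102 = $45.90
Federal tax withheld: $4,499.83 × 0.242 = $1,088.96
State withholding: $4,499.83 × 0.07 = $314.99
Medicare tax: $4,783.85 × 0.011 = $52.62
SDI: $4,783.85 × 0.007 = $33.49
State unemployment insurance (employee share): $4,783.85 × 0.0045 = $21.53
Total deductions = $69.29 + $214.73 + $45.90 + $1,088.96 + $314.99 + $52.62 + $33.49 + $21.53 = $1,841.51
Net pay = $4,783.85 − $1,841.51 = $2,942.34

$2,942.34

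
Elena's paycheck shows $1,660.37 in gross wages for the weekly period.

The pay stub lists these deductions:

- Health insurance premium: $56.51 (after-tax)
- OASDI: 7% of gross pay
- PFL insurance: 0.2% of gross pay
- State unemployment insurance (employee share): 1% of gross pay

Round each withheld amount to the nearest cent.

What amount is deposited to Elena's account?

State unemployment insurance (employee share): $1,660.37 × 0.01 = $16.60
PFL insurance: $1,660.37 × 0.002 = $3.32
OASDI: $1,660.37 × 0.07 = $116.23
Health insurance premium: $56.51
Total deductions = $16.60 + $3.32 + $116.23 + $56.51 = $192.66
Net pay = $1,660.37 − $192.66 = $1,467.71

$1,467.71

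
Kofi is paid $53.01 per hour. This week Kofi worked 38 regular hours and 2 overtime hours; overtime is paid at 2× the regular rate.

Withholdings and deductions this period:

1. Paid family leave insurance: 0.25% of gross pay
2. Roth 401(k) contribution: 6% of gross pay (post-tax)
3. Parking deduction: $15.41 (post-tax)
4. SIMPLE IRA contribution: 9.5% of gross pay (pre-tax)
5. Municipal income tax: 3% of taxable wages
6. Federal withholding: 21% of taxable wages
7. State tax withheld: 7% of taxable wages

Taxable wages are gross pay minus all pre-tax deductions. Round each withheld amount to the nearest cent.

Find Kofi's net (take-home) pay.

$1,235.72

Regular pay: 38 × $53.01 = $2,014.38
Overtime pay: 2 × $53.01 × 2 = $212.04
Gross pay = $2,014.38 + $212.04 = $2,226.42
SIMPLE IRA contribution: $2,226.42 × 0.095 = $211.51
Taxable wages = $2,226.42 − $211.51 = $2,014.91
Federal withholding: $2,014.91 × 0.21 = $423.13
Municipal income tax: $2,014.91 × 0.03 = $60.45
State tax withheld: $2,014.91 × 0.07 = $141.04
Paid family leave insurance: $2,226.42 × 0.0025 = $5.57
Roth 401(k) contribution: $2,226.42 × 0.06 = $133.59
Parking deduction: $15.41
Total deductions = $211.51 + $423.13 + $60.45 + $141.04 + $5.57 + $133.59 + $15.41 = $990.70
Net pay = $2,226.42 − $990.70 = $1,235.72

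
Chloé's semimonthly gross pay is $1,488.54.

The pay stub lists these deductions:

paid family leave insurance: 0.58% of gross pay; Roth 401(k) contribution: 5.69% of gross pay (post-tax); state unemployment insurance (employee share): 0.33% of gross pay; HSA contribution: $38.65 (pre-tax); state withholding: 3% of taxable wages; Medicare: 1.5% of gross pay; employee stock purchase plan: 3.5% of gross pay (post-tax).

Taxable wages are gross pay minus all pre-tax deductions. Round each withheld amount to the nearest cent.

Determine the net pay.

HSA contribution: $38.65
Taxable wages = $1,488.54 − $38.65 = $1,449.89
State withholding: $1,449.89 × 0.03 = $43.50
Paid family leave insurance: $1,488.54 × 0.0058 = $8.63
State unemployment insurance (employee share): $1,488.54 × 0.0033 = $4.91
Medicare: $1,488.54 × 0.015 = $22.33
Roth 401(k) contribution: $1,488.54 × 0.0569 = $84.70
Employee stock purchase plan: $1,488.54 × 0.035 = $52.10
Total deductions = $38.65 + $43.50 + $8.63 + $4.91 + $22.33 + $84.70 + $52.10 = $254.82
Net pay = $1,488.54 − $254.82 = $1,233.72

$1,233.72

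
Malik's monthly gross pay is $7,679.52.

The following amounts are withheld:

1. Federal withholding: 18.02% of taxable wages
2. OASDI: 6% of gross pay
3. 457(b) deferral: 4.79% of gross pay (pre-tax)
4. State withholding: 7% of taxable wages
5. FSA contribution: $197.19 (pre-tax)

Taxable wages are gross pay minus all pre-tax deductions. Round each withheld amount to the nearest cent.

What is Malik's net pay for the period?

$4,873.67

FSA contribution: $197.19
457(b) deferral: $7,679.52 × 0.0479 = $367.85
Pre-tax total = $197.19 + $367.85 = $565.04
Taxable wages = $7,679.52 − $565.04 = $7,114.48
Federal withholding: $7,114.48 × 0.1802 = $1,282.03
State withholding: $7,114.48 × 0.07 = $498.01
OASDI: $7,679.52 × 0.06 = $460.77
Total deductions = $197.19 + $367.85 + $1,282.03 + $498.01 + $460.77 = $2,805.85
Net pay = $7,679.52 − $2,805.85 = $4,873.67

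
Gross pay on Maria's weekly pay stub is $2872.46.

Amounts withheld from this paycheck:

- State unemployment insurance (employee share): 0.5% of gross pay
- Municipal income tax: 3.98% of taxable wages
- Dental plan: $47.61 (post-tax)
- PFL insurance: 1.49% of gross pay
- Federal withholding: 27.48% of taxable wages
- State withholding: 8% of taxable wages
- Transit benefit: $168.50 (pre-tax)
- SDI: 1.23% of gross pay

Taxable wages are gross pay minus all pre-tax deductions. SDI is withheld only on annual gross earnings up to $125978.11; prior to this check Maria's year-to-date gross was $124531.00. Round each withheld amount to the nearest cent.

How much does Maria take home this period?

Transit benefit: $168.50
Taxable wages = $2872.46 − $168.50 = $2703.96
Federal withholding: $2703.96 × 0.2748 = $743.05
State withholding: $2703.96 × 0.08 = $216.32
Municipal income tax: $2703.96 × 0.0398 = $107.62
SDI: only $125978.11 − $124531.00 = $1447.11 of this check is subject → $1447.11 × 0.0123 = $17.80
State unemployment insurance (employee share): $2872.46 × 0.005 = $14.36
PFL insurance: $2872.46 × 0.0149 = $42.80
Dental plan: $47.61
Total deductions = $168.50 + $743.05 + $216.32 + $107.62 + $17.80 + $14.36 + $42.80 + $47.61 = $1358.06
Net pay = $2872.46 − $1358.06 = $1514.40

$1514.40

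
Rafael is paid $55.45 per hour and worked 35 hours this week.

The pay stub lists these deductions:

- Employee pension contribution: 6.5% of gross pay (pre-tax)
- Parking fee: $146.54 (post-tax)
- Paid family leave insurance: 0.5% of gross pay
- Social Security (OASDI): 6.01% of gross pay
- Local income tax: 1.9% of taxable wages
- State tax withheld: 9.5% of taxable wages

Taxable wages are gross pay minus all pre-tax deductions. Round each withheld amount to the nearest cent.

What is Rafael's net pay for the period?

$1,334.85

Gross pay: 35 × $55.45 = $1,940.75
Employee pension contribution: $1,940.75 × 0.065 = $126.15
Taxable wages = $1,940.75 − $126.15 = $1,814.60
Local income tax: $1,814.60 × 0.019 = $34.48
State tax withheld: $1,814.60 × 0.095 = $172.39
Social Security (OASDI): $1,940.75 × 0.0601 = $116.64
Paid family leave insurance: $1,940.75 × 0.005 = $9.70
Parking fee: $146.54
Total deductions = $126.15 + $34.48 + $172.39 + $116.64 + $9.70 + $146.54 = $605.90
Net pay = $1,940.75 − $605.90 = $1,334.85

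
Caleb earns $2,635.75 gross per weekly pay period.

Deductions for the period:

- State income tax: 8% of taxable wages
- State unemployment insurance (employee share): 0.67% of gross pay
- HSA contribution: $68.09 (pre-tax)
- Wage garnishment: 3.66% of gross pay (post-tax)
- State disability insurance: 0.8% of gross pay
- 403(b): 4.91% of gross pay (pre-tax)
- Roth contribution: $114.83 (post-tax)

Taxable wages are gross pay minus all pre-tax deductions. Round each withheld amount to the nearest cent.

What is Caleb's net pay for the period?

$1,993.13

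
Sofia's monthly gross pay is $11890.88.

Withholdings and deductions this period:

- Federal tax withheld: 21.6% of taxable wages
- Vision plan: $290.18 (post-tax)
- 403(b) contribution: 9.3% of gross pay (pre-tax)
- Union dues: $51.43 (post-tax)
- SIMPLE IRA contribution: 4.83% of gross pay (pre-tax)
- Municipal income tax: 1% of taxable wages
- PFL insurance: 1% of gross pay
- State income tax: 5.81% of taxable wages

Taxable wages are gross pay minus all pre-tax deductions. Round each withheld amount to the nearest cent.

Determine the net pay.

$6849.32

SIMPLE IRA contribution: $11890.88 × 0.0483 = $574.33
403(b) contribution: $11890.88 × 0.093 = $1105.85
Pre-tax total = $574.33 + $1105.85 = $1680.18
Taxable wages = $11890.88 − $1680.18 = $10210.70
Municipal income tax: $10210.70 × 0.01 = $102.11
Federal tax withheld: $10210.70 × 0.216 = $2205.51
State income tax: $10210.70 × 0.0581 = $593.24
PFL insurance: $11890.88 × 0.01 = $118.91
Union dues: $51.43
Vision plan: $290.18
Total deductions = $574.33 + $1105.85 + $102.11 + $2205.51 + $593.24 + $118.91 + $51.43 + $290.18 = $5041.56
Net pay = $11890.88 − $5041.56 = $6849.32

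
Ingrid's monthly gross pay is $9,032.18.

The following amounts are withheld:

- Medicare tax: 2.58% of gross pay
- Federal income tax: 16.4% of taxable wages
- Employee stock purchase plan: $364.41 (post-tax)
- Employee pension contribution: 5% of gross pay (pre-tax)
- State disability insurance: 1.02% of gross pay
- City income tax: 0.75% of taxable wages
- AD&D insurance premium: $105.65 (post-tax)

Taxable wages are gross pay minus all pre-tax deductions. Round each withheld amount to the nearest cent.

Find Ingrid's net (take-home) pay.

Employee pension contribution: $9,032.18 × 0.05 = $451.61
Taxable wages = $9,032.18 − $451.61 = $8,580.57
Federal income tax: $8,580.57 × 0.164 = $1,407.21
City income tax: $8,580.57 × 0.0075 = $64.35
Medicare tax: $9,032.18 × 0.0258 = $233.03
State disability insurance: $9,032.18 × 0.0102 = $92.13
AD&D insurance premium: $105.65
Employee stock purchase plan: $364.41
Total deductions = $451.61 + $1,407.21 + $64.35 + $233.03 + $92.13 + $105.65 + $364.41 = $2,718.39
Net pay = $9,032.18 − $2,718.39 = $6,313.79

$6,313.79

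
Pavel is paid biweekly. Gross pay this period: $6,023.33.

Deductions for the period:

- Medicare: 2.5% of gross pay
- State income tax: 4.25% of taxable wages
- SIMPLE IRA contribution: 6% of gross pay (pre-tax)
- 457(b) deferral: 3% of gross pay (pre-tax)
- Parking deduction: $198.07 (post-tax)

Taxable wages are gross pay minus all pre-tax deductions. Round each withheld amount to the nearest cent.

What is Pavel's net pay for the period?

$4,899.63

457(b) deferral: $6,023.33 × 0.03 = $180.70
SIMPLE IRA contribution: $6,023.33 × 0.06 = $361.40
Pre-tax total = $180.70 + $361.40 = $542.10
Taxable wages = $6,023.33 − $542.10 = $5,481.23
State income tax: $5,481.23 × 0.0425 = $232.95
Medicare: $6,023.33 × 0.025 = $150.58
Parking deduction: $198.07
Total deductions = $180.70 + $361.40 + $232.95 + $150.58 + $198.07 = $1,123.70
Net pay = $6,023.33 − $1,123.70 = $4,899.63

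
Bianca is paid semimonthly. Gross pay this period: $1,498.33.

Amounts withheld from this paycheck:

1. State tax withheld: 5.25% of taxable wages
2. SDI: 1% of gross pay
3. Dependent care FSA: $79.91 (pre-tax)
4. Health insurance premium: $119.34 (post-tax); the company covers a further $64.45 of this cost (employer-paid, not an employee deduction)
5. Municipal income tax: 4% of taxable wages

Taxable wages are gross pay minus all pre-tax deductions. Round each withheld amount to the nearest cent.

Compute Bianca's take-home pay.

$1,152.89

Dependent care FSA: $79.91
Taxable wages = $1,498.33 − $79.91 = $1,418.42
Municipal income tax: $1,418.42 × 0.04 = $56.74
State tax withheld: $1,418.42 × 0.0525 = $74.47
SDI: $1,498.33 × 0.01 = $14.98
Health insurance premium: $119.34
(Employer's $64.45 toward health insurance premium is not withheld from the employee.)
Total deductions = $79.91 + $56.74 + $74.47 + $14.98 + $119.34 = $345.44
Net pay = $1,498.33 − $345.44 = $1,152.89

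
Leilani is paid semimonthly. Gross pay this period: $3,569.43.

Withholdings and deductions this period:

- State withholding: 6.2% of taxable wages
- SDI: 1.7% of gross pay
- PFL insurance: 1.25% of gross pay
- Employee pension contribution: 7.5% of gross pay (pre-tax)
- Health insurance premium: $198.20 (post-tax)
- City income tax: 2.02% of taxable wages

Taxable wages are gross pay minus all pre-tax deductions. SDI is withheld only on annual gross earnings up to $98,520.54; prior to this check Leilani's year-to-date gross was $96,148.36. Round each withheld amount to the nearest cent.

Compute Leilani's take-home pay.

$2,747.17

Employee pension contribution: $3,569.43 × 0.075 = $267.71
Taxable wages = $3,569.43 − $267.71 = $3,301.72
State withholding: $3,301.72 × 0.062 = $204.71
City income tax: $3,301.72 × 0.0202 = $66.69
PFL insurance: $3,569.43 × 0.0125 = $44.62
SDI: only $98,520.54 − $96,148.36 = $2,372.18 of this check is subject → $2,372.18 × 0.017 = $40.33
Health insurance premium: $198.20
Total deductions = $267.71 + $204.71 + $66.69 + $44.62 + $40.33 + $198.20 = $822.26
Net pay = $3,569.43 − $822.26 = $2,747.17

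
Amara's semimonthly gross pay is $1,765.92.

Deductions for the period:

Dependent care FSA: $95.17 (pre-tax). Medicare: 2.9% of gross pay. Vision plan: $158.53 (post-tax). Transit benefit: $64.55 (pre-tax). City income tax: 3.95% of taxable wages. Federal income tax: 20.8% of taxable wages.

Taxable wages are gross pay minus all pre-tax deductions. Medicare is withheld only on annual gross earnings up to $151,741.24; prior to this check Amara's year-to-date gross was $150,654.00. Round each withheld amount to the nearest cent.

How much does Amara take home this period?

$1,018.61

Dependent care FSA: $95.17
Transit benefit: $64.55
Pre-tax total = $95.17 + $64.55 = $159.72
Taxable wages = $1,765.92 − $159.72 = $1,606.20
City income tax: $1,606.20 × 0.0395 = $63.44
Federal income tax: $1,606.20 × 0.208 = $334.09
Medicare: only $151,741.24 − $150,654.00 = $1,087.24 of this check is subject → $1,087.24 × 0.029 = $31.53
Vision plan: $158.53
Total deductions = $95.17 + $64.55 + $63.44 + $334.09 + $31.53 + $158.53 = $747.31
Net pay = $1,765.92 − $747.31 = $1,018.61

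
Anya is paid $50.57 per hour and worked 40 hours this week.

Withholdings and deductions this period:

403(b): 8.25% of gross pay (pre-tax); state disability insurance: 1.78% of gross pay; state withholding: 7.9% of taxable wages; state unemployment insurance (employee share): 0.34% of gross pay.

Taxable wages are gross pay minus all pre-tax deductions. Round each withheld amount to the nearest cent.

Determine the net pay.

$1,666.41

Gross pay: 40 × $50.57 = $2,022.80
403(b): $2,022.80 × 0.0825 = $166.88
Taxable wages = $2,022.80 − $166.88 = $1,855.92
State withholding: $1,855.92 × 0.079 = $146.62
State unemployment insurance (employee share): $2,022.80 × 0.0034 = $6.88
State disability insurance: $2,022.80 × 0.0178 = $36.01
Total deductions = $166.88 + $146.62 + $6.88 + $36.01 = $356.39
Net pay = $2,022.80 − $356.39 = $1,666.41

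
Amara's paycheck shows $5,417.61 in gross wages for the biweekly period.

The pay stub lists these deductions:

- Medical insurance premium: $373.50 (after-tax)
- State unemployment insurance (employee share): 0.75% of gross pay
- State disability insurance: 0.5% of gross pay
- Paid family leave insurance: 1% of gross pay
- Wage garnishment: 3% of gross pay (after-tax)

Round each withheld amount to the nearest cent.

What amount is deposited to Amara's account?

$4,759.68

Paid family leave insurance: $5,417.61 × 0.01 = $54.18
State unemployment insurance (employee share): $5,417.61 × 0.0075 = $40.63
State disability insurance: $5,417.61 × 0.005 = $27.09
Wage garnishment: $5,417.61 × 0.03 = $162.53
Medical insurance premium: $373.50
Total deductions = $54.18 + $40.63 + $27.09 + $162.53 + $373.50 = $657.93
Net pay = $5,417.61 − $657.93 = $4,759.68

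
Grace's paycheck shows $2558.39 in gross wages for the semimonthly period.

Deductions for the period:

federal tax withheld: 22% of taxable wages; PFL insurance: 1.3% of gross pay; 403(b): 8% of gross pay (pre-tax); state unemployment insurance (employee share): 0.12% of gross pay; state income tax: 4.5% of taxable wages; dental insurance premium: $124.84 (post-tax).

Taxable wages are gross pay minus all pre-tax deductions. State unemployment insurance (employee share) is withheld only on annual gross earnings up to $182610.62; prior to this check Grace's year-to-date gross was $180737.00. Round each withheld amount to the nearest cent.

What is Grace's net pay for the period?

$1569.63

403(b): $2558.39 × 0.08 = $204.67
Taxable wages = $2558.39 − $204.67 = $2353.72
State income tax: $2353.72 × 0.045 = $105.92
Federal tax withheld: $2353.72 × 0.22 = $517.82
State unemployment insurance (employee share): only $182610.62 − $180737.00 = $1873.62 of this check is subject → $1873.62 × 0.0012 = $2.25
PFL insurance: $2558.39 × 0.013 = $33.26
Dental insurance premium: $124.84
Total deductions = $204.67 + $105.92 + $517.82 + $2.25 + $33.26 + $124.84 = $988.76
Net pay = $2558.39 − $988.76 = $1569.63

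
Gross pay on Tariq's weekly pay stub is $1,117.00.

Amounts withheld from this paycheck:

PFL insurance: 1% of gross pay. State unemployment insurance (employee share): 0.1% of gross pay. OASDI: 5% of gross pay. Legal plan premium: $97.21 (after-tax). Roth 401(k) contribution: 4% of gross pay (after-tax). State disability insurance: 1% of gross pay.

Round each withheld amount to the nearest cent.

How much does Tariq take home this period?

$895.80

OASDI: $1,117.00 × 0.05 = $55.85
State disability insurance: $1,117.00 × 0.01 = $11.17
PFL insurance: $1,117.00 × 0.01 = $11.17
State unemployment insurance (employee share): $1,117.00 × 0.001 = $1.12
Roth 401(k) contribution: $1,117.00 × 0.04 = $44.68
Legal plan premium: $97.21
Total deductions = $55.85 + $11.17 + $11.17 + $1.12 + $44.68 + $97.21 = $221.20
Net pay = $1,117.00 − $221.20 = $895.80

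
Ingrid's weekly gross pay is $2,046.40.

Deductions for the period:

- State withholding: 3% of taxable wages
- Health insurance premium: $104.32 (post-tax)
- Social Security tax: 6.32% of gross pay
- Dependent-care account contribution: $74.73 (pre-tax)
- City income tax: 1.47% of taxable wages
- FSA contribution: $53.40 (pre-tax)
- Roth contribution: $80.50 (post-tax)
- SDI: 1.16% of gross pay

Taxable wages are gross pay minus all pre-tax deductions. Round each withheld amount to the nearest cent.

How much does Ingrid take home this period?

$1,494.63

Dependent-care account contribution: $74.73
FSA contribution: $53.40
Pre-tax total = $74.73 + $53.40 = $128.13
Taxable wages = $2,046.40 − $128.13 = $1,918.27
State withholding: $1,918.27 × 0.03 = $57.55
City income tax: $1,918.27 × 0.0147 = $28.20
SDI: $2,046.40 × 0.0116 = $23.74
Social Security tax: $2,046.40 × 0.0632 = $129.33
Health insurance premium: $104.32
Roth contribution: $80.50
Total deductions = $74.73 + $53.40 + $57.55 + $28.20 + $23.74 + $129.33 + $104.32 + $80.50 = $551.77
Net pay = $2,046.40 − $551.77 = $1,494.63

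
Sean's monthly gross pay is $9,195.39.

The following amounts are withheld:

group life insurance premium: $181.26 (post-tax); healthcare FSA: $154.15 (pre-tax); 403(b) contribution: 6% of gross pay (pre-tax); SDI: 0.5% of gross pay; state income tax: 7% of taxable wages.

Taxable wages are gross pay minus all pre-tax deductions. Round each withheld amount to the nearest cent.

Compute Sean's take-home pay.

$7,668.01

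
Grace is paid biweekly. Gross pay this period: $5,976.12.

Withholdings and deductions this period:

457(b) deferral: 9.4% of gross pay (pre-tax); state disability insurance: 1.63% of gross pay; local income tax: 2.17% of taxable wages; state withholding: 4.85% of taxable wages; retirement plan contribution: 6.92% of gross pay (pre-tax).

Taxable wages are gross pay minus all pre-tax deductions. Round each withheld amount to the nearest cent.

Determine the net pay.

Retirement plan contribution: $5,976.12 × 0.0692 = $413.55
457(b) deferral: $5,976.12 × 0.094 = $561.76
Pre-tax total = $413.55 + $561.76 = $975.31
Taxable wages = $5,976.12 − $975.31 = $5,000.81
Local income tax: $5,000.81 × 0.0217 = $108.52
State withholding: $5,000.81 × 0.0485 = $242.54
State disability insurance: $5,976.12 × 0.0163 = $97.41
Total deductions = $413.55 + $561.76 + $108.52 + $242.54 + $97.41 = $1,423.78
Net pay = $5,976.12 − $1,423.78 = $4,552.34

$4,552.34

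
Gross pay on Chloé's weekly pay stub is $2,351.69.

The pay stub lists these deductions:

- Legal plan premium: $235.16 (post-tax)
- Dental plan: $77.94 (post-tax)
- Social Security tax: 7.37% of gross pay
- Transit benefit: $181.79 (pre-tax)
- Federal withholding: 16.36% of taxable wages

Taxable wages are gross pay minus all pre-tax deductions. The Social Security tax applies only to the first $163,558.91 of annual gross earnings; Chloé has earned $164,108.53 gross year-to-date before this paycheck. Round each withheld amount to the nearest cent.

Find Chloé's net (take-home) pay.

$1,501.80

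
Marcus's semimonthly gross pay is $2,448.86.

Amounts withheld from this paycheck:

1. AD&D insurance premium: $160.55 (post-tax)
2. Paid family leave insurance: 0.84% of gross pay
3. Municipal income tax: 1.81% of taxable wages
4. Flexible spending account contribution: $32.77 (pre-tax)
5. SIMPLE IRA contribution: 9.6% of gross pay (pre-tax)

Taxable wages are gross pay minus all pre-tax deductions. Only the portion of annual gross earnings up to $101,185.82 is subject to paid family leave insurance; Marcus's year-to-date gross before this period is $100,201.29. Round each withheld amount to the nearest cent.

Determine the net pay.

SIMPLE IRA contribution: $2,448.86 × 0.096 = $235.09
Flexible spending account contribution: $32.77
Pre-tax total = $235.09 + $32.77 = $267.86
Taxable wages = $2,448.86 − $267.86 = $2,181.00
Municipal income tax: $2,181.00 × 0.0181 = $39.48
Paid family leave insurance: only $101,185.82 − $100,201.29 = $984.53 of this check is subject → $984.53 × 0.0084 = $8.27
AD&D insurance premium: $160.55
Total deductions = $235.09 + $32.77 + $39.48 + $8.27 + $160.55 = $476.16
Net pay = $2,448.86 − $476.16 = $1,972.70

$1,972.70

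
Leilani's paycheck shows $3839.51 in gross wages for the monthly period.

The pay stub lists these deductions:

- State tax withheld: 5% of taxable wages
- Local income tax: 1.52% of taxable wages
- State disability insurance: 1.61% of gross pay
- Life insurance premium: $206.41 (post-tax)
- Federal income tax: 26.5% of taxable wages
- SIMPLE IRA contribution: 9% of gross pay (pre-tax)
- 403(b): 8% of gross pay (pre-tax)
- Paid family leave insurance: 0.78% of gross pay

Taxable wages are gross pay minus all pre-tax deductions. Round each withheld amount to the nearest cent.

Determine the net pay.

403(b): $3839.51 × 0.08 = $307.16
SIMPLE IRA contribution: $3839.51 × 0.09 = $345.56
Pre-tax total = $307.16 + $345.56 = $652.72
Taxable wages = $3839.51 − $652.72 = $3186.79
Federal income tax: $3186.79 × 0.265 = $844.50
State tax withheld: $3186.79 × 0.05 = $159.34
Local income tax: $3186.79 × 0.0152 = $48.44
Paid family leave insurance: $3839.51 × 0.0078 = $29.95
State disability insurance: $3839.51 × 0.0161 = $61.82
Life insurance premium: $206.41
Total deductions = $307.16 + $345.56 + $844.50 + $159.34 + $48.44 + $29.95 + $61.82 + $206.41 = $2003.18
Net pay = $3839.51 − $2003.18 = $1836.33

$1836.33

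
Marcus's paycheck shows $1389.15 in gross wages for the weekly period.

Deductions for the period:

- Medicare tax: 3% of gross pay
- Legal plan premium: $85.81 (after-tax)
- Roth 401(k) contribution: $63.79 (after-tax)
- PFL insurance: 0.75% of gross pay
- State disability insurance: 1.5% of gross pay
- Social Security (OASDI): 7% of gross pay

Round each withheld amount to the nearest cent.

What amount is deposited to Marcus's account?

PFL insurance: $1389.15 × 0.0075 = $10.42
State disability insurance: $1389.15 × 0.015 = $20.84
Medicare tax: $1389.15 × 0.03 = $41.67
Social Security (OASDI): $1389.15 × 0.07 = $97.24
Roth 401(k) contribution: $63.79
Legal plan premium: $85.81
Total deductions = $10.42 + $20.84 + $41.67 + $97.24 + $63.79 + $85.81 = $319.77
Net pay = $1389.15 − $319.77 = $1069.38

$1069.38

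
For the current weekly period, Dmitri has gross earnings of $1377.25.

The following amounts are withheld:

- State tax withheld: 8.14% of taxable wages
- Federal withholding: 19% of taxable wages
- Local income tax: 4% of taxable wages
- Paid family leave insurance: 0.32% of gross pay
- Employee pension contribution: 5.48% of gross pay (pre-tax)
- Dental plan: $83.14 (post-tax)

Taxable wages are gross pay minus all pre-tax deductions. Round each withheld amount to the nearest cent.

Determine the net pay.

$808.86

Employee pension contribution: $1377.25 × 0.0548 = $75.47
Taxable wages = $1377.25 − $75.47 = $1301.78
State tax withheld: $1301.78 × 0.0814 = $105.96
Federal withholding: $1301.78 × 0.19 = $247.34
Local income tax: $1301.78 × 0.04 = $52.07
Paid family leave insurance: $1377.25 × 0.0032 = $4.41
Dental plan: $83.14
Total deductions = $75.47 + $105.96 + $247.34 + $52.07 + $4.41 + $83.14 = $568.39
Net pay = $1377.25 − $568.39 = $808.86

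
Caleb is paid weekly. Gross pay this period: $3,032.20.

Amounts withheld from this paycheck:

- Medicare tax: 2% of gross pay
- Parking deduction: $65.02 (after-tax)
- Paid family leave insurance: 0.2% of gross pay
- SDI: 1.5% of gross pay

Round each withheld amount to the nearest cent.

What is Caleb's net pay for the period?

Paid family leave insurance: $3,032.20 × 0.002 = $6.06
SDI: $3,032.20 × 0.015 = $45.48
Medicare tax: $3,032.20 × 0.02 = $60.64
Parking deduction: $65.02
Total deductions = $6.06 + $45.48 + $60.64 + $65.02 = $177.20
Net pay = $3,032.20 − $177.20 = $2,855.00

$2,855.00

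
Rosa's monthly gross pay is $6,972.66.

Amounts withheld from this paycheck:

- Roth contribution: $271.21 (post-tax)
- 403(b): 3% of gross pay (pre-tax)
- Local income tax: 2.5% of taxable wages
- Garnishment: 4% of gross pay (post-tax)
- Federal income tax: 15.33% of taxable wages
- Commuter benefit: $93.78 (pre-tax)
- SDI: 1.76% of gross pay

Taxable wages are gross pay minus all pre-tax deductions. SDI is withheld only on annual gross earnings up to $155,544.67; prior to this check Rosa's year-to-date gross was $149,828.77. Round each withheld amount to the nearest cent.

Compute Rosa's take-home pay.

$4,829.77

403(b): $6,972.66 × 0.03 = $209.18
Commuter benefit: $93.78
Pre-tax total = $209.18 + $93.78 = $302.96
Taxable wages = $6,972.66 − $302.96 = $6,669.70
Federal income tax: $6,669.70 × 0.1533 = $1,022.47
Local income tax: $6,669.70 × 0.025 = $166.74
SDI: only $155,544.67 − $149,828.77 = $5,715.90 of this check is subject → $5,715.90 × 0.0176 = $100.60
Roth contribution: $271.21
Garnishment: $6,972.66 × 0.04 = $278.91
Total deductions = $209.18 + $93.78 + $1,022.47 + $166.74 + $100.60 + $271.21 + $278.91 = $2,142.89
Net pay = $6,972.66 − $2,142.89 = $4,829.77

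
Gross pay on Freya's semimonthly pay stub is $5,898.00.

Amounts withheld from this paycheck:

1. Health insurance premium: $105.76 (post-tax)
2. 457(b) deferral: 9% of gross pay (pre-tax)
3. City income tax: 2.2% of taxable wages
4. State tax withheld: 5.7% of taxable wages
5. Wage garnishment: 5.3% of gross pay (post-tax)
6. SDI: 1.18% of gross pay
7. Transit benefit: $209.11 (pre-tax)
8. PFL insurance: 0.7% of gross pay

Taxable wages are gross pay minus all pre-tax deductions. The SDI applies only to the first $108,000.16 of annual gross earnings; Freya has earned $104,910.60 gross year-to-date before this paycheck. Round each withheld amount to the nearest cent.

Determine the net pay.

Transit benefit: $209.11
457(b) deferral: $5,898.00 × 0.09 = $530.82
Pre-tax total = $209.11 + $530.82 = $739.93
Taxable wages = $5,898.00 − $739.93 = $5,158.07
State tax withheld: $5,158.07 × 0.057 = $294.01
City income tax: $5,158.07 × 0.022 = $113.48
SDI: only $108,000.16 − $104,910.60 = $3,089.56 of this check is subject → $3,089.56 × 0.0118 = $36.46
PFL insurance: $5,898.00 × 0.007 = $41.29
Health insurance premium: $105.76
Wage garnishment: $5,898.00 × 0.053 = $312.59
Total deductions = $209.11 + $530.82 + $294.01 + $113.48 + $36.46 + $41.29 + $105.76 + $312.59 = $1,643.52
Net pay = $5,898.00 − $1,643.52 = $4,254.48

$4,254.48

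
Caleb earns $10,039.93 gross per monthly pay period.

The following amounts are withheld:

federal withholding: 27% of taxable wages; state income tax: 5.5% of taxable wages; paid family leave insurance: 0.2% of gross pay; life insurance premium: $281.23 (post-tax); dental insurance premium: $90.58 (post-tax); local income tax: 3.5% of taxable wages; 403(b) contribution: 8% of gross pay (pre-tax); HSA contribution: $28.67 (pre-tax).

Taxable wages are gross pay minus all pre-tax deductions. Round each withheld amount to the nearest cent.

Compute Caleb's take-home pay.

403(b) contribution: $10,039.93 × 0.08 = $803.19
HSA contribution: $28.67
Pre-tax total = $803.19 + $28.67 = $831.86
Taxable wages = $10,039.93 − $831.86 = $9,208.07
Federal withholding: $9,208.07 × 0.27 = $2,486.18
State income tax: $9,208.07 × 0.055 = $506.44
Local income tax: $9,208.07 × 0.035 = $322.28
Paid family leave insurance: $10,039.93 × 0.002 = $20.08
Dental insurance premium: $90.58
Life insurance premium: $281.23
Total deductions = $803.19 + $28.67 + $2,486.18 + $506.44 + $322.28 + $20.08 + $90.58 + $281.23 = $4,538.65
Net pay = $10,039.93 − $4,538.65 = $5,501.28

$5,501.28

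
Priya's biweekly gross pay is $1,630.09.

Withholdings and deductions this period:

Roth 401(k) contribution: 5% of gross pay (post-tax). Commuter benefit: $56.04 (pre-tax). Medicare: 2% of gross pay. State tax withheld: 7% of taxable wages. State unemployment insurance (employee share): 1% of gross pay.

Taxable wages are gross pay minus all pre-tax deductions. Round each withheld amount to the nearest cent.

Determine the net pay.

Commuter benefit: $56.04
Taxable wages = $1,630.09 − $56.04 = $1,574.05
State tax withheld: $1,574.05 × 0.07 = $110.18
Medicare: $1,630.09 × 0.02 = $32.60
State unemployment insurance (employee share): $1,630.09 × 0.01 = $16.30
Roth 401(k) contribution: $1,630.09 × 0.05 = $81.50
Total deductions = $56.04 + $110.18 + $32.60 + $16.30 + $81.50 = $296.62
Net pay = $1,630.09 − $296.62 = $1,333.47

$1,333.47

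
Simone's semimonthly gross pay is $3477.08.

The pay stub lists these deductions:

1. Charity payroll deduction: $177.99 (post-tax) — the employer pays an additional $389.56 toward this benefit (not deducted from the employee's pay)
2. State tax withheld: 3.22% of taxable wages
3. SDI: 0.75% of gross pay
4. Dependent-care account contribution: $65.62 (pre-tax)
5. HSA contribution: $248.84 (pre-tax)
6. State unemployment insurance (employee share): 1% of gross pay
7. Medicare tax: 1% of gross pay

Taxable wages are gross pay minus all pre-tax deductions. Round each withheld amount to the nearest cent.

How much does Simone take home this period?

$2787.17

HSA contribution: $248.84
Dependent-care account contribution: $65.62
Pre-tax total = $248.84 + $65.62 = $314.46
Taxable wages = $3477.08 − $314.46 = $3162.62
State tax withheld: $3162.62 × 0.0322 = $101.84
SDI: $3477.08 × 0.0075 = $26.08
Medicare tax: $3477.08 × 0.01 = $34.77
State unemployment insurance (employee share): $3477.08 × 0.01 = $34.77
Charity payroll deduction: $177.99
(Employer's $389.56 toward charity payroll deduction is not withheld from the employee.)
Total deductions = $248.84 + $65.62 + $101.84 + $26.08 + $34.77 + $34.77 + $177.99 = $689.91
Net pay = $3477.08 − $689.91 = $2787.17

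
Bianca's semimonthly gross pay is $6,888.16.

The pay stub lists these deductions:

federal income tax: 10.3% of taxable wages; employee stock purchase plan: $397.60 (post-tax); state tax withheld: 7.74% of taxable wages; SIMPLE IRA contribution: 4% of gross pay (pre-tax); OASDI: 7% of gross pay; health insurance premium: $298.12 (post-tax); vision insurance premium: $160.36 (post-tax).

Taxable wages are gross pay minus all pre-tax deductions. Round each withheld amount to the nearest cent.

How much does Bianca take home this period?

$4,081.46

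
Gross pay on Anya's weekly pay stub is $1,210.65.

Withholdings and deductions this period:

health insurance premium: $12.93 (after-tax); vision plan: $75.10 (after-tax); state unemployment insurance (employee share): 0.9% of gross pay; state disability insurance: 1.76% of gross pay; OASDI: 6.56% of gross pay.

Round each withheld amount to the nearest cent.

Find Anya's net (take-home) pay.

$1,010.99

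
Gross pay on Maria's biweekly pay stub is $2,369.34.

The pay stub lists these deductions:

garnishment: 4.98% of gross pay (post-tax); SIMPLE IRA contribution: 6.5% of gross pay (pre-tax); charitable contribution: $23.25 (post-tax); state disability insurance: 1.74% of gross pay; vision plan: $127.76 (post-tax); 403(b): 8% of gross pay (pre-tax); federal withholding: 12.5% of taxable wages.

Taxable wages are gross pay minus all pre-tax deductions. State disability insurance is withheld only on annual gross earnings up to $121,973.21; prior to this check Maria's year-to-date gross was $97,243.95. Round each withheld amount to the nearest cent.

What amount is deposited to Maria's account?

$1,462.33

SIMPLE IRA contribution: $2,369.34 × 0.065 = $154.01
403(b): $2,369.34 × 0.08 = $189.55
Pre-tax total = $154.01 + $189.55 = $343.56
Taxable wages = $2,369.34 − $343.56 = $2,025.78
Federal withholding: $2,025.78 × 0.125 = $253.22
State disability insurance: cap not yet reached, full $2,369.34 is subject → $2,369.34 × 0.0174 = $41.23
Charitable contribution: $23.25
Garnishment: $2,369.34 × 0.0498 = $117.99
Vision plan: $127.76
Total deductions = $154.01 + $189.55 + $253.22 + $41.23 + $23.25 + $117.99 + $127.76 = $907.01
Net pay = $2,369.34 − $907.01 = $1,462.33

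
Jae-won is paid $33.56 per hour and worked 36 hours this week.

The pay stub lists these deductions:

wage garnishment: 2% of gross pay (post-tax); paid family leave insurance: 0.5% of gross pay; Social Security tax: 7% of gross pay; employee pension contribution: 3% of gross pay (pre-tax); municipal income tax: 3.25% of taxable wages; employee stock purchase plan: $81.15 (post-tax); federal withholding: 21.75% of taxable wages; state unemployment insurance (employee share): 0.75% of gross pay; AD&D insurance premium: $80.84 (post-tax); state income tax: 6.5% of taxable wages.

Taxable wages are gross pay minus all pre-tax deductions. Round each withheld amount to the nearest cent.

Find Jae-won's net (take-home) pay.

$516.95

Gross pay: 36 × $33.56 = $1,208.16
Employee pension contribution: $1,208.16 × 0.03 = $36.24
Taxable wages = $1,208.16 − $36.24 = $1,171.92
State income tax: $1,171.92 × 0.065 = $76.17
Municipal income tax: $1,171.92 × 0.0325 = $38.09
Federal withholding: $1,171.92 × 0.2175 = $254.89
Paid family leave insurance: $1,208.16 × 0.005 = $6.04
State unemployment insurance (employee share): $1,208.16 × 0.0075 = $9.06
Social Security tax: $1,208.16 × 0.07 = $84.57
Employee stock purchase plan: $81.15
AD&D insurance premium: $80.84
Wage garnishment: $1,208.16 × 0.02 = $24.16
Total deductions = $36.24 + $76.17 + $38.09 + $254.89 + $6.04 + $9.06 + $84.57 + $81.15 + $80.84 + $24.16 = $691.21
Net pay = $1,208.16 − $691.21 = $516.95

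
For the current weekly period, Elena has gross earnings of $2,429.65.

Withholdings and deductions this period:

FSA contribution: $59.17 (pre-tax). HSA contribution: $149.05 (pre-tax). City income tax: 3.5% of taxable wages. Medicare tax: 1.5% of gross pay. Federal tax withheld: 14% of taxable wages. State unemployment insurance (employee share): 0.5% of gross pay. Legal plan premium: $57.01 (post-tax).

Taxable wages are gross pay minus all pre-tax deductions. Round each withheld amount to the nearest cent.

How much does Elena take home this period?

$1,727.08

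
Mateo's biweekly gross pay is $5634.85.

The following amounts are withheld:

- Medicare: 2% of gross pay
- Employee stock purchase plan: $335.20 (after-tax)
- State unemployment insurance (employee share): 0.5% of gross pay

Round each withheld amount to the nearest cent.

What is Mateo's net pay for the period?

State unemployment insurance (employee share): $5634.85 × 0.005 = $28.17
Medicare: $5634.85 × 0.02 = $112.70
Employee stock purchase plan: $335.20
Total deductions = $28.17 + $112.70 + $335.20 = $476.07
Net pay = $5634.85 − $476.07 = $5158.78

$5158.78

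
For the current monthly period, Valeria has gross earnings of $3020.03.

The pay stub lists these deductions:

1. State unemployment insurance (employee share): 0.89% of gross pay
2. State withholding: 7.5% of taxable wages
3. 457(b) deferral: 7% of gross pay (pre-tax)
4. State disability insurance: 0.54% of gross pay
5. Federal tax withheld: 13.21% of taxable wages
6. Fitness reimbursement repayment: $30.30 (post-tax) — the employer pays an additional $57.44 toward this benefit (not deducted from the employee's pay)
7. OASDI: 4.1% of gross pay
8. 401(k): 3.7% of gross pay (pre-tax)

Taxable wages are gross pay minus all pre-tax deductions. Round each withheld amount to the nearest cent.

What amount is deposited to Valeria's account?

457(b) deferral: $3020.03 × 0.07 = $211.40
401(k): $3020.03 × 0.037 = $111.74
Pre-tax total = $211.40 + $111.74 = $323.14
Taxable wages = $3020.03 − $323.14 = $2696.89
State withholding: $2696.89 × 0.075 = $202.27
Federal tax withheld: $2696.89 × 0.1321 = $356.26
State unemployment insurance (employee share): $3020.03 × 0.0089 = $26.88
State disability insurance: $3020.03 × 0.0054 = $16.31
OASDI: $3020.03 × 0.041 = $123.82
Fitness reimbursement repayment: $30.30
(Employer's $57.44 toward fitness reimbursement repayment is not withheld from the employee.)
Total deductions = $211.40 + $111.74 + $202.27 + $356.26 + $26.88 + $16.31 + $123.82 + $30.30 = $1078.98
Net pay = $3020.03 − $1078.98 = $1941.05

$1941.05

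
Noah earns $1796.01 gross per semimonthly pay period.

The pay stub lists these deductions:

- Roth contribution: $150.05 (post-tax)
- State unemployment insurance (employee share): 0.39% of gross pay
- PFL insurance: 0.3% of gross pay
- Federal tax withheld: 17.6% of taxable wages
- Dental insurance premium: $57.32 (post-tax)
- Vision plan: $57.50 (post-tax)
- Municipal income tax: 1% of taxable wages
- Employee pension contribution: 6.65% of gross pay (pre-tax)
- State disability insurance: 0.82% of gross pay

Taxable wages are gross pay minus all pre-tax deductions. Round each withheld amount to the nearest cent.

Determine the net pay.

Employee pension contribution: $1796.01 × 0.0665 = $119.43
Taxable wages = $1796.01 − $119.43 = $1676.58
Municipal income tax: $1676.58 × 0.01 = $16.77
Federal tax withheld: $1676.58 × 0.176 = $295.08
PFL insurance: $1796.01 × 0.003 = $5.39
State unemployment insurance (employee share): $1796.01 × 0.0039 = $7.00
State disability insurance: $1796.01 × 0.0082 = $14.73
Dental insurance premium: $57.32
Roth contribution: $150.05
Vision plan: $57.50
Total deductions = $119.43 + $16.77 + $295.08 + $5.39 + $7.00 + $14.73 + $57.32 + $150.05 + $57.50 = $723.27
Net pay = $1796.01 − $723.27 = $1072.74

$1072.74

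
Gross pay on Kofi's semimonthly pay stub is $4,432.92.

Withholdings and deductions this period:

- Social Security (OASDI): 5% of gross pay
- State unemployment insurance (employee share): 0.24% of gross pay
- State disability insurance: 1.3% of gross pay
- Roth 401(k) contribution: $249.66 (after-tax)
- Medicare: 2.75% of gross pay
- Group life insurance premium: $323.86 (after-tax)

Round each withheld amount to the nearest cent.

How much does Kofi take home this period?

$3,447.57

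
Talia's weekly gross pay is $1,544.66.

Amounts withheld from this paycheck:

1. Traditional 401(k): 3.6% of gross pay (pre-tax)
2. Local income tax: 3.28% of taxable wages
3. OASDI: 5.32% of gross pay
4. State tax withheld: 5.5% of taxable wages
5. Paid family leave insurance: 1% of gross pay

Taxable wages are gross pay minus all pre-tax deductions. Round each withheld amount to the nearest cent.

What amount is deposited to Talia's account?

$1,260.68

Traditional 401(k): $1,544.66 × 0.036 = $55.61
Taxable wages = $1,544.66 − $55.61 = $1,489.05
State tax withheld: $1,489.05 × 0.055 = $81.90
Local income tax: $1,489.05 × 0.0328 = $48.84
OASDI: $1,544.66 × 0.0532 = $82.18
Paid family leave insurance: $1,544.66 × 0.01 = $15.45
Total deductions = $55.61 + $81.90 + $48.84 + $82.18 + $15.45 = $283.98
Net pay = $1,544.66 − $283.98 = $1,260.68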